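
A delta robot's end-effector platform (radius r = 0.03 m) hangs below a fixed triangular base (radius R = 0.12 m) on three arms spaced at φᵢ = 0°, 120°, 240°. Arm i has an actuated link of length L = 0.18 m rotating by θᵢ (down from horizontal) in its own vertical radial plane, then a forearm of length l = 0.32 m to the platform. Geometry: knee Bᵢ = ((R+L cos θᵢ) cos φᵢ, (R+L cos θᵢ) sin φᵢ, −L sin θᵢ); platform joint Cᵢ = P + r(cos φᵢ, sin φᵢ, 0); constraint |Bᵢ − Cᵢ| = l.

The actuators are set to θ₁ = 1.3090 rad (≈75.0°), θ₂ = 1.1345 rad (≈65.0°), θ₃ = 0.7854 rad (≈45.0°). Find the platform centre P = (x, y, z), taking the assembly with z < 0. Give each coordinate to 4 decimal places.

φ1=0.0°: virtual centre (0.1366, 0.0000, -0.1739), radius l
arm 2 at φ=120.0°: (R−r)+L cos θ2 = 0.1661;  S2 = (-0.0830, 0.1438, -0.1631)
φ3=240.0°: virtual centre (-0.1086, -0.1882, -0.1273), radius l
eliminate P² terms by subtracting sphere 1 from 2 and 3
[-0.4392 0.2876 0.0215]·P = 0.0053;  [-0.4905 -0.3763 0.0932]·P = 0.0145
Cramer: x(z) = -0.0202+0.1138z;  y(z) = -0.0123+0.0992z
sphere 1 gives Az²+Bz+C=0 with A=1.0228, B=0.3096, C=-0.0475;  B²−4AC=0.2900;  roots -0.4146, 0.1119;  negative root z = -0.4146
x = -0.0673, y = -0.0535

(-0.0673, -0.0535, -0.4146)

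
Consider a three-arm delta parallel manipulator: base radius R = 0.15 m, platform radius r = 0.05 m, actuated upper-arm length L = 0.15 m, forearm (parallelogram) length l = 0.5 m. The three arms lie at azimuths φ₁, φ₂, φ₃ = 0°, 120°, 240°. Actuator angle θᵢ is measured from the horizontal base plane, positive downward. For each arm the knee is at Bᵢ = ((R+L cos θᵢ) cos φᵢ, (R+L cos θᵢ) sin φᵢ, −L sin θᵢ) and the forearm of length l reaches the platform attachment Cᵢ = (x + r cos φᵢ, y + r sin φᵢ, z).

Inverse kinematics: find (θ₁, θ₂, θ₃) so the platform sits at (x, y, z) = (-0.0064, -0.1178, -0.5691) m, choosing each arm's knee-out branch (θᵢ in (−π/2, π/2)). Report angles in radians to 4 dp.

θ₁ = 0.9602, θ₂ = 1.2219, θ₃ = 0.6112

rotate P by −φ1: (-0.0064, -0.1178, -0.5691)
  A cos θ + B sin θ = C:  0.1064·cos θ + -0.5691·sin θ = -0.4052
  γ=atan2(-0.5691,0.1064)=-1.3860;  ψ=arccos(-0.6999)=2.3461;  θ1=γ+ψ≈0.9602
rotate P by −φ2: (-0.0988, 0.0644, -0.5691)
  A cos θ + B sin θ = C:  0.1988·cos θ + -0.5691·sin θ = -0.4669
  √(A²+B²)=0.6028;  θ2 = -1.2347+2.4566 ≈ 1.2219
φ3=240.0° → target in arm frame (0.1052, 0.0534)
  A=-0.0052, B=-0.5691, C=(l²−L²−A²−y'²−z²)/(2L)=-0.3308
  √(A²+B²)=0.5691;  θ3 = -1.5800+2.1911 ≈ 0.6112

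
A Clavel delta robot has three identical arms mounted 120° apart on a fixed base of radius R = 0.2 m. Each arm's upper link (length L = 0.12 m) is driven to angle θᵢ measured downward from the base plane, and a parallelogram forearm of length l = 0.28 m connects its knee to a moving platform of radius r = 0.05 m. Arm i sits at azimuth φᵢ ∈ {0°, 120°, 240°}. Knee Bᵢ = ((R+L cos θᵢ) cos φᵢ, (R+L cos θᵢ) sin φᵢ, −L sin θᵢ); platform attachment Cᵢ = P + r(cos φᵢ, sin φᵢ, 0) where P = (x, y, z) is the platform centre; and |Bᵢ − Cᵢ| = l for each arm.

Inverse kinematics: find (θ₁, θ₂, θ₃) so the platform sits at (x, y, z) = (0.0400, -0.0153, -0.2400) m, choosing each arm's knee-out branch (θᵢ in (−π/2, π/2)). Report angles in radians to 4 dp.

rotate P by −φ1: (0.0400, -0.0153, -0.2400)
  e−x'=0.1100;  (l²−L²−(e−x')²−y'²−z²)/2L = -0.0247
  θ1 = atan2(B,A) + arccos(C/0.2640) = 0.5236
arm 2 (φ=120.0°): x'=-0.0333, y'=-0.0270
  A=0.1833, B=-0.2400, C=(l²−L²−A²−y'²−z²)/(2L)=-0.1163
  γ=atan2(-0.2400,0.1833)=-0.9187;  ψ=arccos(-0.3851)=1.9661;  θ2=γ+ψ≈1.0474
arm 3 (φ=240.0°): x'=-0.0067, y'=0.0423
  e−x'=0.1567;  (l²−L²−(e−x')²−y'²−z²)/2L = -0.0832
  θ3 = atan2(B,A) + arccos(C/0.2867) = 0.8729

θ₁ = 0.5236, θ₂ = 1.0474, θ₃ = 0.8729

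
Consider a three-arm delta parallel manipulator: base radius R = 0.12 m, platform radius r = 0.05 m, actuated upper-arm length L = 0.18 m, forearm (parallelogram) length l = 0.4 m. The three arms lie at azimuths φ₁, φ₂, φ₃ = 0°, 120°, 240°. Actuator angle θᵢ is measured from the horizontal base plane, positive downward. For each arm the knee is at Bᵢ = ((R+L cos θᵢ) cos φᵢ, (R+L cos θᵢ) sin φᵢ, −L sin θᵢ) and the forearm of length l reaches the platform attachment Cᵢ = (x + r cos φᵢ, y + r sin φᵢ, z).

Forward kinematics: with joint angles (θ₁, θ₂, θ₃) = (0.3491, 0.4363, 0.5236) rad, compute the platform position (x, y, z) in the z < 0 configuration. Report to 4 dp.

arm 1 at φ=0.0°: ρ1 = 0.2391;  O1 = (0.2391, 0.0000, -0.0616)
O2 = (0.2331·cos120.0°, 0.2331·sin120.0°, -0.0761) = (-0.1166, 0.2019, -0.0761)
φ3=240.0°: virtual centre (-0.1129, -0.1956, -0.0900), radius l
subtract pairs → two planes through P
plane₁₂: -0.7114x+0.4038y+-0.0290z = -0.0008
Cramer: x(z) = 0.0019-0.0610z;  y(z) = 0.0013-0.0356z
sphere 1 gives Az²+Bz+C=0 with A=1.0050, B=0.1520, C=-0.0999;  B²−4AC=0.4248;  roots -0.3999, 0.2487;  negative root z = -0.3999
x = 0.0263, y = 0.0155

(0.0263, 0.0155, -0.3999)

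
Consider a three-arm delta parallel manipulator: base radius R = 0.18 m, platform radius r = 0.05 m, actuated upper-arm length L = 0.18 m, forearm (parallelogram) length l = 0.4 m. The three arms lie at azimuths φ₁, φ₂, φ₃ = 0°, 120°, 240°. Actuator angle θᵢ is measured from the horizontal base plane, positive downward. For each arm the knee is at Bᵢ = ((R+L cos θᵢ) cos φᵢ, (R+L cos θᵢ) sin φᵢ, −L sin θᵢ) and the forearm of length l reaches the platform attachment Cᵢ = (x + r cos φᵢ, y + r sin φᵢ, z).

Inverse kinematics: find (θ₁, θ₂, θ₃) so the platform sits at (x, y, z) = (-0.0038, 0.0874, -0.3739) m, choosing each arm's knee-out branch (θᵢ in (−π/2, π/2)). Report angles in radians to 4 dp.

θ₁ = 0.6108, θ₂ = 0.2616, θ₃ = 0.8726

φ1=0.0° → target in arm frame (-0.0038, 0.0874)
  A=0.1338, B=-0.3739, C=(l²−L²−A²−y'²−z²)/(2L)=-0.1048
  θ1 = atan2(B,A) + arccos(C/0.3971) = 0.6108
φ2=120.0° → target in arm frame (0.0776, -0.0404)
  A cos θ + B sin θ = C:  0.0524·cos θ + -0.3739·sin θ = -0.0461
  θ2 = atan2(B,A) + arccos(C/0.3776) = 0.2616
φ3=240.0° → target in arm frame (-0.0738, -0.0470)
  e−x'=0.2038;  (l²−L²−(e−x')²−y'²−z²)/2L = -0.1554
  θ3 = atan2(B,A) + arccos(C/0.4258) = 0.8726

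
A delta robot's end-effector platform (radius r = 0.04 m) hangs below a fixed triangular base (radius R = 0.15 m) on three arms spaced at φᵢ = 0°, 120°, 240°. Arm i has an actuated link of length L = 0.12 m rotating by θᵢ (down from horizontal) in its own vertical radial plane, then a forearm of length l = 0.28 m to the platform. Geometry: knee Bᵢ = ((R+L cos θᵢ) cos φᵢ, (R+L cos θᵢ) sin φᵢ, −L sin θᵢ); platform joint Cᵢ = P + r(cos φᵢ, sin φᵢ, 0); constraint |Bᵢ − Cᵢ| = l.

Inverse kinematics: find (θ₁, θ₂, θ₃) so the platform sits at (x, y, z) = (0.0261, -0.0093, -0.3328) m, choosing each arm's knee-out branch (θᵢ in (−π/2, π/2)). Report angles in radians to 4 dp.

θ₁ = 0.9600, θ₂ = 1.2213, θ₃ = 1.1344

rotate P by −φ1: (0.0261, -0.0093, -0.3328)
  A=0.0839, B=-0.3328, C=(l²−L²−A²−y'²−z²)/(2L)=-0.2245
  √(A²+B²)=0.3432;  θ1 = -1.3238+2.2838 ≈ 0.9600
arm 2 (φ=120.0°): x'=-0.0211, y'=-0.0180
  A=0.1311, B=-0.3328, C=(l²−L²−A²−y'²−z²)/(2L)=-0.2678
  γ=atan2(-0.3328,0.1311)=-1.1955;  ψ=arccos(-0.7486)=2.4168;  θ2=γ+ψ≈1.2213
rotate P by −φ3: (-0.0050, 0.0273, -0.3328)
  e−x'=0.1150;  (l²−L²−(e−x')²−y'²−z²)/2L = -0.2530
  √(A²+B²)=0.3521;  θ3 = -1.2381+2.3725 ≈ 1.1344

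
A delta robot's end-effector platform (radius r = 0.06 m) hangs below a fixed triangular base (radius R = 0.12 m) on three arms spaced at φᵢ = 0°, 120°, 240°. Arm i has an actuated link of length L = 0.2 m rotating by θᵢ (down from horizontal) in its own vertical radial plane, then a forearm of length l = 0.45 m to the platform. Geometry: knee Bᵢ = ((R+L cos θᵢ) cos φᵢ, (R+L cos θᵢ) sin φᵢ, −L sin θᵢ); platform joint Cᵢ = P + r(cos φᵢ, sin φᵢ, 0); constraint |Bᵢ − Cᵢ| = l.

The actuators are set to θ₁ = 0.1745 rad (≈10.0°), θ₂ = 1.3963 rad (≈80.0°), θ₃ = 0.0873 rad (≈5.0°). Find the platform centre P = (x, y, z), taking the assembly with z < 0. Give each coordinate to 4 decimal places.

(0.1495, -0.2861, -0.3650)

φ1=0.0°: virtual centre (0.2570, 0.0000, -0.0347), radius l
S2 = (0.0947·cos120.0°, 0.0947·sin120.0°, -0.1970) = (-0.0474, 0.0820, -0.1970)
arm 3 at φ=240.0°: (R−r)+L cos θ3 = 0.2592;  S3 = (-0.1296, -0.2245, -0.0174)
eliminate P² terms by subtracting sphere 1 from 2 and 3
[-0.6086 0.1641 -0.3245]·P = -0.0195;  [-0.7732 -0.4490 0.0346]·P = 0.0003
Cramer: x(z) = 0.0217-0.3499z;  y(z) = -0.0380+0.6796z
sphere 1 gives Az²+Bz+C=0 with A=1.5843, B=0.1824, C=-0.1445;  B²−4AC=0.9491;  roots -0.3650, 0.2499;  negative root z = -0.3650
x = 0.1495, y = -0.2861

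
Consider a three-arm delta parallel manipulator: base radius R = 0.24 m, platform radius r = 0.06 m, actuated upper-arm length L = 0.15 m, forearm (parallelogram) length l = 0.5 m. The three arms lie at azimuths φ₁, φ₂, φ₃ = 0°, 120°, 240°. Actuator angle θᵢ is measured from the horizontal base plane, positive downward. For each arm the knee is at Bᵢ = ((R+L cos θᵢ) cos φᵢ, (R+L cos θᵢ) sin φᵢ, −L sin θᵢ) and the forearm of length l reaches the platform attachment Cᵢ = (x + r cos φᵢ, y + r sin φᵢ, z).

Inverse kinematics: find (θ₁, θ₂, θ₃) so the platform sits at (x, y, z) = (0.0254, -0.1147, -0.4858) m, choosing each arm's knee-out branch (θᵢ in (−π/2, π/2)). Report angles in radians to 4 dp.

rotate P by −φ1: (0.0254, -0.1147, -0.4858)
  e−x'=0.1546;  (l²−L²−(e−x')²−y'²−z²)/2L = -0.1519
  √(A²+B²)=0.5098;  θ1 = -1.2627+1.8733 ≈ 0.6106
rotate P by −φ2: (-0.1120, 0.0354, -0.4858)
  A=0.2920, B=-0.4858, C=(l²−L²−A²−y'²−z²)/(2L)=-0.3168
  θ2 = atan2(B,A) + arccos(C/0.5668) = 1.1343
φ3=240.0° → target in arm frame (0.0866, 0.0793)
  e−x'=0.0934;  (l²−L²−(e−x')²−y'²−z²)/2L = -0.0784
  θ3 = atan2(B,A) + arccos(C/0.4947) = 0.3490

θ₁ = 0.6106, θ₂ = 1.1343, θ₃ = 0.3490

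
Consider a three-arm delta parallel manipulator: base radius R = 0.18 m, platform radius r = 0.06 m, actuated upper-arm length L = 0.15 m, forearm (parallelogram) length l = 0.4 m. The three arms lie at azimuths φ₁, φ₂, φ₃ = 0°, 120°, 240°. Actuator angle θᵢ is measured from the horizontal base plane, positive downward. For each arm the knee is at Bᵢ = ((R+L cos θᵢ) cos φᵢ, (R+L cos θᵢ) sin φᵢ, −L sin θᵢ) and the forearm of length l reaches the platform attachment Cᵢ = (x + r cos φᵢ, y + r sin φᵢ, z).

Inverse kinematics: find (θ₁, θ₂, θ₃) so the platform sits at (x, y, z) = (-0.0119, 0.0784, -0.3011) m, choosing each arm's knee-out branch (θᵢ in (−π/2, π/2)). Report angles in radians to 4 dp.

θ₁ = 0.1744, θ₂ = -0.3487, θ₃ = 0.4364

arm 1 (φ=0.0°): x'=-0.0119, y'=0.0784
  A cos θ + B sin θ = C:  0.1319·cos θ + -0.3011·sin θ = 0.0776
  √(A²+B²)=0.3287;  θ1 = -1.1579+1.3323 ≈ 0.1744
φ2=120.0° → target in arm frame (0.0738, -0.0289)
  A cos θ + B sin θ = C:  0.0462·cos θ + -0.3011·sin θ = 0.1462
  γ=atan2(-0.3011,0.0462)=-1.4187;  ψ=arccos(0.4801)=1.0700;  θ2=γ+ψ≈-0.3487
arm 3 (φ=240.0°): x'=-0.0619, y'=-0.0495
  A cos θ + B sin θ = C:  0.1819·cos θ + -0.3011·sin θ = 0.0376
  γ=atan2(-0.3011,0.1819)=-1.0272;  ψ=arccos(0.1069)=1.4637;  θ3=γ+ψ≈0.4364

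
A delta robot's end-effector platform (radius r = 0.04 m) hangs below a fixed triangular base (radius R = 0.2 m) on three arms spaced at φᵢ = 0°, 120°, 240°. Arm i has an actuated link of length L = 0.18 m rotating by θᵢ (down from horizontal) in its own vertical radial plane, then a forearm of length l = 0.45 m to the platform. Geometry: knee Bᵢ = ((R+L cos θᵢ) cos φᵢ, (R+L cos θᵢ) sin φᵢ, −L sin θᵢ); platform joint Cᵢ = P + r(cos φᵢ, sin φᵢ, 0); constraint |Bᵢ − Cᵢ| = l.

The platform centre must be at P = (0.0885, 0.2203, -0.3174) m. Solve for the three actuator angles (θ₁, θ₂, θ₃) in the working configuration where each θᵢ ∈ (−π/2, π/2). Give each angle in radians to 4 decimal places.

θ₁ = 0.0870, θ₂ = -0.2621, θ₃ = 1.3962

φ1=0.0° → target in arm frame (0.0885, 0.2203)
  A=0.0715, B=-0.3174, C=(l²−L²−A²−y'²−z²)/(2L)=0.0436
  γ=atan2(-0.3174,0.0715)=-1.3492;  ψ=arccos(0.1342)=1.4362;  θ1=γ+ψ≈0.0870
φ2=120.0° → target in arm frame (0.1465, -0.1868)
  e−x'=0.0135;  (l²−L²−(e−x')²−y'²−z²)/2L = 0.0952
  γ=atan2(-0.3174,0.0135)=-1.5284;  ψ=arccos(0.2998)=1.2663;  θ2=γ+ψ≈-0.2621
φ3=240.0° → target in arm frame (-0.2350, -0.0335)
  A=0.3950, B=-0.3174, C=(l²−L²−A²−y'²−z²)/(2L)=-0.2439
  √(A²+B²)=0.5068;  θ3 = -0.6769+2.0730 ≈ 1.3962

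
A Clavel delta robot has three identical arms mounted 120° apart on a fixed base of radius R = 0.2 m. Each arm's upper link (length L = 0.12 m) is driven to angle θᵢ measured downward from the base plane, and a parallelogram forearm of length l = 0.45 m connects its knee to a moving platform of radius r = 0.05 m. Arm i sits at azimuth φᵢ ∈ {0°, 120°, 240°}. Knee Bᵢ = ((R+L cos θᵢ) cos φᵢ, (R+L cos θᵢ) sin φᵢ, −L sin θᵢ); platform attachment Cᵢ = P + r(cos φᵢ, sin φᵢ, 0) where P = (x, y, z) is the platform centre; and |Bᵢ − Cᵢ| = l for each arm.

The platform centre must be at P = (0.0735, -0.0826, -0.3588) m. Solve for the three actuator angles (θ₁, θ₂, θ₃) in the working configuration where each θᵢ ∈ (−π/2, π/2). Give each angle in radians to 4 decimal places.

θ₁ = -0.3488, θ₂ = 0.6980, θ₃ = -0.0875

arm 1 (φ=0.0°): x'=0.0735, y'=-0.0826
  A cos θ + B sin θ = C:  0.0765·cos θ + -0.3588·sin θ = 0.1945
  θ1 = atan2(B,A) + arccos(C/0.3669) = -0.3488
arm 2 (φ=120.0°): x'=-0.1083, y'=-0.0224
  A=0.2583, B=-0.3588, C=(l²−L²−A²−y'²−z²)/(2L)=-0.0327
  θ2 = atan2(B,A) + arccos(C/0.4421) = 0.6980
arm 3 (φ=240.0°): x'=0.0348, y'=0.1050
  A cos θ + B sin θ = C:  0.1152·cos θ + -0.3588·sin θ = 0.1461
  θ3 = atan2(B,A) + arccos(C/0.3768) = -0.0875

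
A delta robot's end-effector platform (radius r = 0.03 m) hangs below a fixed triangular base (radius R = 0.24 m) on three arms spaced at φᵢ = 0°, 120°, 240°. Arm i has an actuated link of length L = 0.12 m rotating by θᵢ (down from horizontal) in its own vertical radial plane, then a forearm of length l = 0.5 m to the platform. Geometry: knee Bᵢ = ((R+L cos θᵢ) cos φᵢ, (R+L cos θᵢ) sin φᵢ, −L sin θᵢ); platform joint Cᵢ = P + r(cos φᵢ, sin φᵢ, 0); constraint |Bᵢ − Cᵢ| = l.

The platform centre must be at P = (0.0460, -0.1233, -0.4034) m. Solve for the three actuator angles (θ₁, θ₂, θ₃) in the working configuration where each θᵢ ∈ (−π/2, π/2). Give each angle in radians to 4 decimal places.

θ₁ = 0.0873, θ₂ = 1.0471, θ₃ = -0.1745

arm 1 (φ=0.0°): x'=0.0460, y'=-0.1233
  A cos θ + B sin θ = C:  0.1640·cos θ + -0.4034·sin θ = 0.1282
  θ1 = atan2(B,A) + arccos(C/0.4355) = 0.0873
φ2=120.0° → target in arm frame (-0.1298, 0.0218)
  e−x'=0.3398;  (l²−L²−(e−x')²−y'²−z²)/2L = -0.1794
  θ2 = atan2(B,A) + arccos(C/0.5274) = 1.0471
rotate P by −φ3: (0.0838, 0.1015, -0.4034)
  e−x'=0.1262;  (l²−L²−(e−x')²−y'²−z²)/2L = 0.1943
  γ=atan2(-0.4034,0.1262)=-1.2676;  ψ=arccos(0.4597)=1.0931;  θ3=γ+ψ≈-0.1745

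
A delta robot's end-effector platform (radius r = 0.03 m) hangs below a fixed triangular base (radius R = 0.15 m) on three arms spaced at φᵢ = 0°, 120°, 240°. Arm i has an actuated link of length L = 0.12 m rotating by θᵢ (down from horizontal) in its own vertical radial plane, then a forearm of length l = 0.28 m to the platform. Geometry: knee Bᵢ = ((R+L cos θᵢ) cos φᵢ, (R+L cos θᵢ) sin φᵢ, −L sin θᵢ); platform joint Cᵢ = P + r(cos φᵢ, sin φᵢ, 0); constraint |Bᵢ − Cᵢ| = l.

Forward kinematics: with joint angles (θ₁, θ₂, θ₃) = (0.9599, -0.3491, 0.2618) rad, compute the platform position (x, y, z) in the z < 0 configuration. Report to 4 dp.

(-0.0779, 0.0309, -0.1776)

φ1=0.0°: virtual centre (0.1888, 0.0000, -0.0983), radius l
O2 = (0.2328·cos120.0°, 0.2328·sin120.0°, 0.0410) = (-0.1164, 0.2016, 0.0410)
O3 = (0.2359·cos240.0°, 0.2359·sin240.0°, -0.0311) = (-0.1180, -0.2043, -0.0311)
eliminate P² terms by subtracting sphere 1 from 2 and 3
[-0.6104 0.4032 0.2787]·P = 0.0105;  [-0.6136 -0.4086 0.1345]·P = 0.0113
det = 0.4968;  x = -0.0178+0.3383z,  y = -0.0009+-0.1790z
quadratic in z: (1.1465)z²+(0.0570)z+(-0.0260)=0, √Δ=0.3501 → z ∈ {-0.1776, 0.1278}; z = -0.1776 (taking z<0)
x = -0.0779, y = 0.0309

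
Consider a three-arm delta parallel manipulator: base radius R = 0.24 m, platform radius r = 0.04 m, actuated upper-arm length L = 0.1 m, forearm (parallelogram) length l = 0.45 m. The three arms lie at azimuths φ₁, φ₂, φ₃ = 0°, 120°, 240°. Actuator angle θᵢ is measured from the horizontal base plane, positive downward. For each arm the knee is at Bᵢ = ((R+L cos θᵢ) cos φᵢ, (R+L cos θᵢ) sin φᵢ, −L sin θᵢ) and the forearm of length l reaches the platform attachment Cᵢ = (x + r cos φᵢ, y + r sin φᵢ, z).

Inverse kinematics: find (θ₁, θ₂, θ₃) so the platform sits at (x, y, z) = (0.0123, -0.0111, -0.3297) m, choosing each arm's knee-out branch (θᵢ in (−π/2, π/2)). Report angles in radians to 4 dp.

rotate P by −φ1: (0.0123, -0.0111, -0.3297)
  A cos θ + B sin θ = C:  0.1877·cos θ + -0.3297·sin θ = 0.2422
  √(A²+B²)=0.3794;  θ1 = -1.0533+0.8783 ≈ -0.1749
arm 2 (φ=120.0°): x'=-0.0158, y'=-0.0051
  e−x'=0.2158;  (l²−L²−(e−x')²−y'²−z²)/2L = 0.1861
  γ=atan2(-0.3297,0.2158)=-0.9913;  ψ=arccos(0.4723)=1.0789;  θ2=γ+ψ≈0.0876
φ3=240.0° → target in arm frame (0.0035, 0.0162)
  A cos θ + B sin θ = C:  0.1965·cos θ + -0.3297·sin θ = 0.2245
  θ3 = atan2(B,A) + arccos(C/0.3838) = -0.0873

θ₁ = -0.1749, θ₂ = 0.0876, θ₃ = -0.0873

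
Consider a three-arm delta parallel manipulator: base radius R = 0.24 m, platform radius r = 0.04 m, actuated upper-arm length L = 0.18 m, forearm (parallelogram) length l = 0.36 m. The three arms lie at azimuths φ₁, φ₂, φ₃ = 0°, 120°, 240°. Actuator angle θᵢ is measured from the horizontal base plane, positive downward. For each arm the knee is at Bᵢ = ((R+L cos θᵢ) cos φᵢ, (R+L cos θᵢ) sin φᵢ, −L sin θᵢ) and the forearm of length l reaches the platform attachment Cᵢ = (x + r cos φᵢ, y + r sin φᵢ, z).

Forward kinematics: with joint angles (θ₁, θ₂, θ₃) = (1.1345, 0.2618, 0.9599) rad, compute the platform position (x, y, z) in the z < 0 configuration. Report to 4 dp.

arm 1 at φ=0.0°: (R−r)+L cos θ1 = 0.2761;  O1 = (0.2761, 0.0000, -0.1631)
O2 = (0.3739·cos120.0°, 0.3739·sin120.0°, -0.0466) = (-0.1869, 0.3238, -0.0466)
φ3=240.0°: virtual centre (-0.1516, -0.2626, -0.1474), radius l
eliminate P² terms by subtracting sphere 1 from 2 and 3
[-0.9260 0.6476 0.2331]·P = 0.0391;  [-0.8554 -0.5252 0.0314]·P = 0.0109
Cramer: x(z) = -0.0265+0.1372z;  y(z) = 0.0225-0.1637z
quadratic in z: (1.0456)z²+(0.2359)z+(-0.0109)=0, √Δ=0.3183 → z ∈ {-0.2650, 0.0394}; z = -0.2650 (taking z<0)
x = -0.0629, y = 0.0659

(-0.0629, 0.0659, -0.2650)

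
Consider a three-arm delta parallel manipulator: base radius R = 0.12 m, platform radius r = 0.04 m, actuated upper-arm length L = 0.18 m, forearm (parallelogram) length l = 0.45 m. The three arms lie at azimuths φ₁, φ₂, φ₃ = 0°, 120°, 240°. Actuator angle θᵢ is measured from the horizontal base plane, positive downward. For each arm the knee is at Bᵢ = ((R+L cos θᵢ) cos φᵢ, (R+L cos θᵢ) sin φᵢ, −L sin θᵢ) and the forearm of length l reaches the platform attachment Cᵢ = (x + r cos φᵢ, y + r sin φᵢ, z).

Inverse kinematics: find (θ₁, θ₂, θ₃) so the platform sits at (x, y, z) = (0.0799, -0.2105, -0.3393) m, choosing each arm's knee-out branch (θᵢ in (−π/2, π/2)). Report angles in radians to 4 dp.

rotate P by −φ1: (0.0799, -0.2105, -0.3393)
  e−x'=0.0001;  (l²−L²−(e−x')²−y'²−z²)/2L = 0.0296
  γ=atan2(-0.3393,0.0001)=-1.5705;  ψ=arccos(0.0873)=1.4834;  θ1=γ+ψ≈-0.0871
φ2=120.0° → target in arm frame (-0.2222, 0.0361)
  A=0.3022, B=-0.3393, C=(l²−L²−A²−y'²−z²)/(2L)=-0.1047
  θ2 = atan2(B,A) + arccos(C/0.4544) = 0.9601
arm 3 (φ=240.0°): x'=0.1423, y'=0.1744
  A cos θ + B sin θ = C:  -0.0623·cos θ + -0.3393·sin θ = 0.0574
  θ3 = atan2(B,A) + arccos(C/0.3450) = -0.3488

θ₁ = -0.0871, θ₂ = 0.9601, θ₃ = -0.3488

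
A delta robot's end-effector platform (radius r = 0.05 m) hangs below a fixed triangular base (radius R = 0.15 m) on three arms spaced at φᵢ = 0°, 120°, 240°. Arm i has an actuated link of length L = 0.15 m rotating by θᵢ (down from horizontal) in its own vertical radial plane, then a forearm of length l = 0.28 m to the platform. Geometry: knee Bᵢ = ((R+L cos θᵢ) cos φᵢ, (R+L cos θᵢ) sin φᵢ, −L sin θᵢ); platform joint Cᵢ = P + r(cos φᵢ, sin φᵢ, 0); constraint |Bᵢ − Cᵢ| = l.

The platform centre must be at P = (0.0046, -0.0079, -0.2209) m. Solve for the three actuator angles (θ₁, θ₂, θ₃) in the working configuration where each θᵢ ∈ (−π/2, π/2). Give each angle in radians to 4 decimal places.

θ₁ = 0.4362, θ₂ = 0.5240, θ₃ = 0.4366

φ1=0.0° → target in arm frame (0.0046, -0.0079)
  e−x'=0.0954;  (l²−L²−(e−x')²−y'²−z²)/2L = -0.0069
  γ=atan2(-0.2209,0.0954)=-1.1631;  ψ=arccos(-0.0285)=1.5993;  θ1=γ+ψ≈0.4362
arm 2 (φ=120.0°): x'=-0.0091, y'=0.0000
  A=0.1091, B=-0.2209, C=(l²−L²−A²−y'²−z²)/(2L)=-0.0160
  √(A²+B²)=0.2464;  θ2 = -1.1119+1.6359 ≈ 0.5240
arm 3 (φ=240.0°): x'=0.0045, y'=0.0079
  e−x'=0.0955;  (l²−L²−(e−x')²−y'²−z²)/2L = -0.0069
  γ=atan2(-0.2209,0.0955)=-1.1629;  ψ=arccos(-0.0287)=1.5995;  θ3=γ+ψ≈0.4366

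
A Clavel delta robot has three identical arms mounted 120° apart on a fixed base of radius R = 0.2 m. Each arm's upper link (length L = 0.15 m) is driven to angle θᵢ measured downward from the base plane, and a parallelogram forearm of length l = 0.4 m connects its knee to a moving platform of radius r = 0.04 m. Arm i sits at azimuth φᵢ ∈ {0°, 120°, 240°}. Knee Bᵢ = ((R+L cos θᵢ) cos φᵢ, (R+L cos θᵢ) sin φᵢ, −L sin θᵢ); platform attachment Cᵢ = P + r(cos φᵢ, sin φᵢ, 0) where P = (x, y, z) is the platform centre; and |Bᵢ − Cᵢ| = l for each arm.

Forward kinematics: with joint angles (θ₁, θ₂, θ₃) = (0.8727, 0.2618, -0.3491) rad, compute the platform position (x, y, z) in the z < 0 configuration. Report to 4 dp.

(-0.1028, -0.0480, -0.2841)

O1 = (0.2564·cos0.0°, 0.2564·sin0.0°, -0.1149) = (0.2564, 0.0000, -0.1149)
arm 2 at φ=120.0°: ρ2 = 0.3049;  O2 = (-0.1524, 0.2640, -0.0388)
arm 3 at φ=240.0°: ρ3 = 0.3010;  O3 = (-0.1505, -0.2606, 0.0513)
eliminate P² terms by subtracting sphere 1 from 2 and 3
plane₁₂: -0.8177x+0.5281y+0.1522z = 0.0155
Cramer: x(z) = -0.0182+0.2978z;  y(z) = 0.0011+0.1729z
quadratic in z: (1.1186)z²+(0.0667)z+(-0.0714)=0, √Δ=0.5690 → z ∈ {-0.2841, 0.2245}; z = -0.2841 (taking z<0)
x = -0.1028, y = -0.0480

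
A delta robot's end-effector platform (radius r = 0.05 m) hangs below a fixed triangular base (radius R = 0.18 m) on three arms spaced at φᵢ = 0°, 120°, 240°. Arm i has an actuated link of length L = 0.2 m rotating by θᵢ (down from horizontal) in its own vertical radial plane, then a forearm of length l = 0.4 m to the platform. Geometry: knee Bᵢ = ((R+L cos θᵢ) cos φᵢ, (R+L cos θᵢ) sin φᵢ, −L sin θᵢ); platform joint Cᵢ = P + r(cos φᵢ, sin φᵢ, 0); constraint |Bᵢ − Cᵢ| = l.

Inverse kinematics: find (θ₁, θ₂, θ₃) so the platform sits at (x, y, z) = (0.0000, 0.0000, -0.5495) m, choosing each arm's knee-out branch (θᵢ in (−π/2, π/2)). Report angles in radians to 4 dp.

φ1=0.0° → target in arm frame (0.0000, 0.0000)
  e−x'=0.1300;  (l²−L²−(e−x')²−y'²−z²)/2L = -0.4971
  θ1 = atan2(B,A) + arccos(C/0.5647) = 1.3090
φ2=120.0° → target in arm frame (0.0000, 0.0000)
  A cos θ + B sin θ = C:  0.1300·cos θ + -0.5495·sin θ = -0.4971
  γ=atan2(-0.5495,0.1300)=-1.3385;  ψ=arccos(-0.8804)=2.6475;  θ2=γ+ψ≈1.3090
arm 3 (φ=240.0°): x'=0.0000, y'=0.0000
  e−x'=0.1300;  (l²−L²−(e−x')²−y'²−z²)/2L = -0.4971
  √(A²+B²)=0.5647;  θ3 = -1.3385+2.6475 ≈ 1.3090

θ₁ = 1.3090, θ₂ = 1.3090, θ₃ = 1.3090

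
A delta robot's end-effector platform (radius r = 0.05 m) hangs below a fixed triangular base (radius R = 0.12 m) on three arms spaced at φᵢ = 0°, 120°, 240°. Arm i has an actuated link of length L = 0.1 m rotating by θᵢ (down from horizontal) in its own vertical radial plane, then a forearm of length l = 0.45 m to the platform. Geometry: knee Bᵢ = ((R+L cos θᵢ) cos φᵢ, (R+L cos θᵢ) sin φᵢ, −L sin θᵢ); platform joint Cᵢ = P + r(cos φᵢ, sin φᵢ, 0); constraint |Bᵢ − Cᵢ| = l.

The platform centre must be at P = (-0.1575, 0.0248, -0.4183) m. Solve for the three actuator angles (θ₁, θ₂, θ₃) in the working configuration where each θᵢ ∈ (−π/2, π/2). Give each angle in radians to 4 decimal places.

φ1=0.0° → target in arm frame (-0.1575, 0.0248)
  A=0.2275, B=-0.4183, C=(l²−L²−A²−y'²−z²)/(2L)=-0.1742
  √(A²+B²)=0.4762;  θ1 = -1.0727+1.9454 ≈ 0.8727
rotate P by −φ2: (0.1002, 0.1240, -0.4183)
  A cos θ + B sin θ = C:  -0.0302·cos θ + -0.4183·sin θ = 0.0062
  γ=atan2(-0.4183,-0.0302)=-1.6429;  ψ=arccos(0.0147)=1.5561;  θ2=γ+ψ≈-0.0869
φ3=240.0° → target in arm frame (0.0573, -0.1488)
  e−x'=0.0127;  (l²−L²−(e−x')²−y'²−z²)/2L = -0.0239
  θ3 = atan2(B,A) + arccos(C/0.4185) = 0.0875

θ₁ = 0.8727, θ₂ = -0.0869, θ₃ = 0.0875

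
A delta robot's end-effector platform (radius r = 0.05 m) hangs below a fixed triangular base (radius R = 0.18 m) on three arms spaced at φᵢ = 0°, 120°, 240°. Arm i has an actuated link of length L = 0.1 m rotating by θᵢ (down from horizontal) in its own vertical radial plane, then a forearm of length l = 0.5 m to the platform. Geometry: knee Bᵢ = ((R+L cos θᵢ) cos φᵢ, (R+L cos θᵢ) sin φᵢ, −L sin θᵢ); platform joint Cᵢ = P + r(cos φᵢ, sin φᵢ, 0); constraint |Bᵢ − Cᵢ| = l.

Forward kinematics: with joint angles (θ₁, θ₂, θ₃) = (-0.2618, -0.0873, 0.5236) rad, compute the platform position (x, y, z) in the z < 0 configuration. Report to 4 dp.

(0.0632, 0.0725, -0.4411)

arm 1 at φ=0.0°: e+L cos θ1 = 0.2266;  S1 = (0.2266, 0.0000, 0.0259)
arm 2 at φ=120.0°: e+L cos θ2 = 0.2296;  S2 = (-0.1148, 0.1989, 0.0087)
S3 = (0.2166·cos240.0°, 0.2166·sin240.0°, -0.0500) = (-0.1083, -0.1876, -0.0500)
|S₂|²−|S₁|² = 0.0008;  |S₃|²−|S₁|² = -0.0026
linear system: -0.6828x+0.3977y = 0.0008−-0.0343z; -0.6698x+-0.3752y = -0.0026−-0.1518z
Cramer: x(z) = 0.0014-0.1402z;  y(z) = 0.0044-0.1543z
quadratic in z: (1.0435)z²+(0.0100)z+(-0.1986)=0, √Δ=0.9105 → z ∈ {-0.4411, 0.4315}; z = -0.4411 (taking z<0)
x = 0.0632, y = 0.0725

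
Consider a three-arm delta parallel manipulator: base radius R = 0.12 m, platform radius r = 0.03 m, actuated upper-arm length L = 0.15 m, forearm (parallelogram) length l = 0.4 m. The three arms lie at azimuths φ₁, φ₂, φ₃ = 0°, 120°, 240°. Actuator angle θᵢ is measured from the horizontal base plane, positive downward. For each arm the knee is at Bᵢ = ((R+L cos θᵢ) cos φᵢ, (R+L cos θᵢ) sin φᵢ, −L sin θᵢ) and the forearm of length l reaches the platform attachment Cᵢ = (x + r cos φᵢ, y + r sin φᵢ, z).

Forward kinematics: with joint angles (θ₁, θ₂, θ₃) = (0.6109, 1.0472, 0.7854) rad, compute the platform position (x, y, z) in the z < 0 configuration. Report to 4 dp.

(0.0593, -0.0464, -0.4525)

centre 1 = (0.2129·cos0.0°, 0.2129·sin0.0°, -0.0860) = (0.2129, 0.0000, -0.0860)
centre 2 = (0.1650·cos120.0°, 0.1650·sin120.0°, -0.1299) = (-0.0825, 0.1429, -0.1299)
centre 3 = (0.1961·cos240.0°, 0.1961·sin240.0°, -0.1061) = (-0.0980, -0.1698, -0.1061)
subtract pairs → two planes through P
linear system: -0.5907x+0.2858y = -0.0086−-0.0877z; -0.6218x+-0.3396y = -0.0030−-0.0401z
Cramer: x(z) = 0.0100-0.1090z;  y(z) = -0.0094+0.0816z
into |P−centre ₁|² = l²: 1.0185z² + 0.2148z + -0.1114 = 0;  Δ = 0.4998;  z = -0.4525 or 0.2416 → z<0 root = -0.4525
x = 0.0593, y = -0.0464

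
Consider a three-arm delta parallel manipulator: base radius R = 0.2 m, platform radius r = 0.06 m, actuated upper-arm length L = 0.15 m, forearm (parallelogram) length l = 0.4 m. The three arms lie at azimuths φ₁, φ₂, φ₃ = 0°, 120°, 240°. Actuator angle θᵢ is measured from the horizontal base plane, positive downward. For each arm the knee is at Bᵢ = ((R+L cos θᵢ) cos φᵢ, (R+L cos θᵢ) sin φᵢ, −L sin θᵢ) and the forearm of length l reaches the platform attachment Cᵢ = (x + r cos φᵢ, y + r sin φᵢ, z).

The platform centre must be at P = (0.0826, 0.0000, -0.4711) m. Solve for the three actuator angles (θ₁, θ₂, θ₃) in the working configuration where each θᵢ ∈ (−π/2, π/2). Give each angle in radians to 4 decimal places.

arm 1 (φ=0.0°): x'=0.0826, y'=0.0000
  A cos θ + B sin θ = C:  0.0574·cos θ + -0.4711·sin θ = -0.2924
  θ1 = atan2(B,A) + arccos(C/0.4746) = 0.7851
rotate P by −φ2: (-0.0413, -0.0715, -0.4711)
  A=0.1813, B=-0.4711, C=(l²−L²−A²−y'²−z²)/(2L)=-0.4081
  √(A²+B²)=0.5048;  θ2 = -1.2034+2.5123 ≈ 1.3088
φ3=240.0° → target in arm frame (-0.0413, 0.0715)
  A cos θ + B sin θ = C:  0.1813·cos θ + -0.4711·sin θ = -0.4081
  √(A²+B²)=0.5048;  θ3 = -1.2034+2.5123 ≈ 1.3088

θ₁ = 0.7851, θ₂ = 1.3088, θ₃ = 1.3088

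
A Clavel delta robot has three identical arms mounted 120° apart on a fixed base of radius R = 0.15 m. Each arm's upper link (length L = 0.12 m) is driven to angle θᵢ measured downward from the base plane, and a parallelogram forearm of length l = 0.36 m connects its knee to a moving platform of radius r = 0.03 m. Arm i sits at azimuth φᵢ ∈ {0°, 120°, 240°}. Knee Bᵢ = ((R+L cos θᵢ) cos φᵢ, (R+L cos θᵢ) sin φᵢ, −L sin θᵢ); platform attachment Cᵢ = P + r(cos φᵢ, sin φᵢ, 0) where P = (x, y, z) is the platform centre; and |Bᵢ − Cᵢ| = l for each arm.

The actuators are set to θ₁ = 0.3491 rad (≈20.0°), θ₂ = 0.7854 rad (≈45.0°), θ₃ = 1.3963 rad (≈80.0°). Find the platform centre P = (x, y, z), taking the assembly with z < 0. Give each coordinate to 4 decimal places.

(0.0986, 0.0770, -0.3661)

φ1=0.0°: virtual centre (0.2328, 0.0000, -0.0410), radius l
φ2=120.0°: virtual centre (-0.1024, 0.1774, -0.0849), radius l
O3 = (0.1408·cos240.0°, 0.1408·sin240.0°, -0.1182) = (-0.0704, -0.1220, -0.1182)
subtract pairs → two planes through P
linear system: -0.6704x+0.3548y = -0.0067−-0.0876z; -0.6064x+-0.2439y = -0.0221−-0.1543z
det = 0.3787;  x = 0.0250+-0.2010z,  y = 0.0283+-0.1328z
quadratic in z: (1.0580)z²+(0.1581)z+(-0.0839)=0, √Δ=0.6166 → z ∈ {-0.3661, 0.2167}; z = -0.3661 (taking z<0)
x = 0.0986, y = 0.0770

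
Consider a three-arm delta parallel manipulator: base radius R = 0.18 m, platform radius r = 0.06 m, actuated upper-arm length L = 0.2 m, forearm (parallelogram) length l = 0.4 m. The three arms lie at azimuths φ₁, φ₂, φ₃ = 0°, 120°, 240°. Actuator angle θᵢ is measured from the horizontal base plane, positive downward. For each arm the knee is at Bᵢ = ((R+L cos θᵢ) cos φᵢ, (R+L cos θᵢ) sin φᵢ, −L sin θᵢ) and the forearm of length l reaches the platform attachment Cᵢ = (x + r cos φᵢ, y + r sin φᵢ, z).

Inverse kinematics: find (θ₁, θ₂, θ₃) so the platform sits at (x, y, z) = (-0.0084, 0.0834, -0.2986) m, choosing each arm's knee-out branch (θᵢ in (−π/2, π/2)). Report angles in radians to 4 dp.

θ₁ = 0.3492, θ₂ = -0.0871, θ₃ = 0.6110

rotate P by −φ1: (-0.0084, 0.0834, -0.2986)
  e−x'=0.1284;  (l²−L²−(e−x')²−y'²−z²)/2L = 0.0185
  θ1 = atan2(B,A) + arccos(C/0.3250) = 0.3492
φ2=120.0° → target in arm frame (0.0764, -0.0344)
  A=0.0436, B=-0.2986, C=(l²−L²−A²−y'²−z²)/(2L)=0.0694
  θ2 = atan2(B,A) + arccos(C/0.3018) = -0.0871
arm 3 (φ=240.0°): x'=-0.0680, y'=-0.0490
  A cos θ + B sin θ = C:  0.1880·cos θ + -0.2986·sin θ = -0.0173
  θ3 = atan2(B,A) + arccos(C/0.3529) = 0.6110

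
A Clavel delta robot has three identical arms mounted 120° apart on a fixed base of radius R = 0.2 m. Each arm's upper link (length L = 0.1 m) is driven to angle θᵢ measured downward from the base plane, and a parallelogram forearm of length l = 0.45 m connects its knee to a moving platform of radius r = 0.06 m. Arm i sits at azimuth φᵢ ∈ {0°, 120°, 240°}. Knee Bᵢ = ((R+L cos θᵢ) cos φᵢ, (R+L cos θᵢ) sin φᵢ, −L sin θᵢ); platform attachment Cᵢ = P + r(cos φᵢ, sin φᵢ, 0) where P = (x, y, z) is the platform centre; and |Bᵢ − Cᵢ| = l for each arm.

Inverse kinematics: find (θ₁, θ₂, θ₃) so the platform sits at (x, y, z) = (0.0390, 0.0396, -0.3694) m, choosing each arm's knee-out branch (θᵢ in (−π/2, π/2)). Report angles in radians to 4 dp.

θ₁ = -0.3495, θ₂ = -0.1746, θ₃ = 0.2621

rotate P by −φ1: (0.0390, 0.0396, -0.3694)
  A=0.1010, B=-0.3694, C=(l²−L²−A²−y'²−z²)/(2L)=0.2214
  θ1 = atan2(B,A) + arccos(C/0.3830) = -0.3495
φ2=120.0° → target in arm frame (0.0148, -0.0536)
  A=0.1252, B=-0.3694, C=(l²−L²−A²−y'²−z²)/(2L)=0.1875
  γ=atan2(-0.3694,0.1252)=-1.2440;  ψ=arccos(0.4807)=1.0694;  θ2=γ+ψ≈-0.1746
φ3=240.0° → target in arm frame (-0.0538, 0.0140)
  e−x'=0.1938;  (l²−L²−(e−x')²−y'²−z²)/2L = 0.0915
  √(A²+B²)=0.4171;  θ3 = -1.0876+1.3498 ≈ 0.2621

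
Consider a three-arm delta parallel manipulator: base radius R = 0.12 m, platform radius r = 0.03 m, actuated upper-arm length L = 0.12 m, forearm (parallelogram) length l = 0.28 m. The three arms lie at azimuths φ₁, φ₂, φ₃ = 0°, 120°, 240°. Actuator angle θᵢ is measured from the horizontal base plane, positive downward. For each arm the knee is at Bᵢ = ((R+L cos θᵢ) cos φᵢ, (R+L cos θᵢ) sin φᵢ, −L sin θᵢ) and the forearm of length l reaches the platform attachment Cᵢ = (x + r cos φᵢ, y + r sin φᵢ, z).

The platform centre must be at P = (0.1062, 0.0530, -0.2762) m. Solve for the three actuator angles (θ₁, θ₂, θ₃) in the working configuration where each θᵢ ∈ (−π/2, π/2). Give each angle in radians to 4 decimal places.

θ₁ = 0.1748, θ₂ = 0.8724, θ₃ = 1.3091

arm 1 (φ=0.0°): x'=0.1062, y'=0.0530
  e−x'=-0.0162;  (l²−L²−(e−x')²−y'²−z²)/2L = -0.0640
  γ=atan2(-0.2762,-0.0162)=-1.6294;  ψ=arccos(-0.2313)=1.8042;  θ1=γ+ψ≈0.1748
rotate P by −φ2: (-0.0072, -0.1185, -0.2762)
  e−x'=0.0972;  (l²−L²−(e−x')²−y'²−z²)/2L = -0.1490
  √(A²+B²)=0.2928;  θ2 = -1.2324+2.1048 ≈ 0.8724
φ3=240.0° → target in arm frame (-0.0990, 0.0655)
  A cos θ + B sin θ = C:  0.1890·cos θ + -0.2762·sin θ = -0.2179
  √(A²+B²)=0.3347;  θ3 = -0.9707+2.2798 ≈ 1.3091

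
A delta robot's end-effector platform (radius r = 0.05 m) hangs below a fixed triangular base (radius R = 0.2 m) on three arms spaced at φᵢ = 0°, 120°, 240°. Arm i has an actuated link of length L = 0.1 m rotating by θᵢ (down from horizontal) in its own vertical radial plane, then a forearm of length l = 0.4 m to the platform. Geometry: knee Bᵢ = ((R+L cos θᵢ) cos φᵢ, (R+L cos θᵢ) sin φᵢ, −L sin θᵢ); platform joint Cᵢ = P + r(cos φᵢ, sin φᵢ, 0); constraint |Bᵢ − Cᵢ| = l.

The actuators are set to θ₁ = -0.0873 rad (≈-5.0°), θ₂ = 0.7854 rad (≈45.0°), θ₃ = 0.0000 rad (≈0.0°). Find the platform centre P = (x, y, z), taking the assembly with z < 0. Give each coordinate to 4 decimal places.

(0.0478, -0.0697, -0.3295)

centre 1 = (0.2496·cos0.0°, 0.2496·sin0.0°, 0.0087) = (0.2496, 0.0000, 0.0087)
φ2=120.0°: virtual centre (-0.1104, 0.1911, -0.0707), radius l
φ3=240.0°: virtual centre (-0.1250, -0.2165, 0.0000), radius l
eliminate P² terms by subtracting sphere 1 from 2 and 3
plane₁₂: -0.7199x+0.3823y+-0.1589z = -0.0087
det = 0.5982;  x = 0.0062+-0.1261z,  y = -0.0110+0.1780z
sphere 1 gives Az²+Bz+C=0 with A=1.0476, B=0.0401, C=-0.1006;  B²−4AC=0.4230;  roots -0.3295, 0.2913;  negative root z = -0.3295
x = 0.0478, y = -0.0697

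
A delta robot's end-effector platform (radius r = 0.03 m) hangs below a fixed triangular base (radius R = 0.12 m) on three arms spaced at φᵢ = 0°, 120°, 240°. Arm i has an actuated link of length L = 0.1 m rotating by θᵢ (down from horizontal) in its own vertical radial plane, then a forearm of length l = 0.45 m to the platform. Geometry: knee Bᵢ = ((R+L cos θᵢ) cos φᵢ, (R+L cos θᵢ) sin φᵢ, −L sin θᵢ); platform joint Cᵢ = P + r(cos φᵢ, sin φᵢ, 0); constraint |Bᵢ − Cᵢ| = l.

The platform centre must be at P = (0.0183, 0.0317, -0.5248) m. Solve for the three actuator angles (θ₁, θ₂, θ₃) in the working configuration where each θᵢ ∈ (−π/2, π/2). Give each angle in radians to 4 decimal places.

θ₁ = 1.1344, θ₂ = 1.1344, θ₃ = 1.3957

φ1=0.0° → target in arm frame (0.0183, 0.0317)
  A=0.0717, B=-0.5248, C=(l²−L²−A²−y'²−z²)/(2L)=-0.4453
  γ=atan2(-0.5248,0.0717)=-1.4350;  ψ=arccos(-0.8407)=2.5694;  θ1=γ+ψ≈1.1344
φ2=120.0° → target in arm frame (0.0183, -0.0317)
  e−x'=0.0717;  (l²−L²−(e−x')²−y'²−z²)/2L = -0.4453
  γ=atan2(-0.5248,0.0717)=-1.4350;  ψ=arccos(-0.8407)=2.5694;  θ2=γ+ψ≈1.1344
rotate P by −φ3: (-0.0366, 0.0000, -0.5248)
  A=0.1266, B=-0.5248, C=(l²−L²−A²−y'²−z²)/(2L)=-0.4947
  θ3 = atan2(B,A) + arccos(C/0.5399) = 1.3957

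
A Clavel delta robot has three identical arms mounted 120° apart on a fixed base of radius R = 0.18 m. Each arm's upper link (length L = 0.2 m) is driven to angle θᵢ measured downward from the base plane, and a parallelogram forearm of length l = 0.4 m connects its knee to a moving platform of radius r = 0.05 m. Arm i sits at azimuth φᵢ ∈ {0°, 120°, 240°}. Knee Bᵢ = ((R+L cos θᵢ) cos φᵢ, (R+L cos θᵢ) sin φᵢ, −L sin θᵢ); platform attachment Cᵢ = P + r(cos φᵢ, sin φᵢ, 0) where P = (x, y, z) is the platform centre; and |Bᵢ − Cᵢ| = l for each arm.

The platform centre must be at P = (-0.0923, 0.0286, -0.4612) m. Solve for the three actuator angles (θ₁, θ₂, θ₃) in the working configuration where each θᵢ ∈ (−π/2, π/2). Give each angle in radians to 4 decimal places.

θ₁ = 1.2217, θ₂ = 0.6983, θ₃ = 0.8726

arm 1 (φ=0.0°): x'=-0.0923, y'=0.0286
  A=0.2223, B=-0.4612, C=(l²−L²−A²−y'²−z²)/(2L)=-0.3574
  √(A²+B²)=0.5120;  θ1 = -1.1216+2.3434 ≈ 1.2217
φ2=120.0° → target in arm frame (0.0709, 0.0656)
  e−x'=0.0591;  (l²−L²−(e−x')²−y'²−z²)/2L = -0.2513
  γ=atan2(-0.4612,0.0591)=-1.4434;  ψ=arccos(-0.5404)=2.1417;  θ2=γ+ψ≈0.6983
φ3=240.0° → target in arm frame (0.0214, -0.0942)
  A=0.1086, B=-0.4612, C=(l²−L²−A²−y'²−z²)/(2L)=-0.2835
  θ3 = atan2(B,A) + arccos(C/0.4738) = 0.8726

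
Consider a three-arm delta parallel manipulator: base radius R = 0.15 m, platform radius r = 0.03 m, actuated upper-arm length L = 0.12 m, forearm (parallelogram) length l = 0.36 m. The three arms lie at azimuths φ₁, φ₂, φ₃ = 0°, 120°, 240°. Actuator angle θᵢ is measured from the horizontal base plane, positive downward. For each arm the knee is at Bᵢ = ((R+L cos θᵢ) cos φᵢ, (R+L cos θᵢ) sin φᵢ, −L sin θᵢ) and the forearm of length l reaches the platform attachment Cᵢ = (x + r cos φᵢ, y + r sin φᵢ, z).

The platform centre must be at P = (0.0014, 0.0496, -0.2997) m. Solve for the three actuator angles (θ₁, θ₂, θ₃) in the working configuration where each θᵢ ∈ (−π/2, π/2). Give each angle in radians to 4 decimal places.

θ₁ = 0.2621, θ₂ = 0.0000, θ₃ = 0.5237

arm 1 (φ=0.0°): x'=0.0014, y'=0.0496
  A=0.1186, B=-0.2997, C=(l²−L²−A²−y'²−z²)/(2L)=0.0369
  √(A²+B²)=0.3223;  θ1 = -1.1940+1.4561 ≈ 0.2621
φ2=120.0° → target in arm frame (0.0423, -0.0260)
  A=0.0777, B=-0.2997, C=(l²−L²−A²−y'²−z²)/(2L)=0.0777
  θ2 = atan2(B,A) + arccos(C/0.3096) = 0.0000
arm 3 (φ=240.0°): x'=-0.0437, y'=-0.0236
  A cos θ + B sin θ = C:  0.1637·cos θ + -0.2997·sin θ = -0.0082
  γ=atan2(-0.2997,0.1637)=-1.0710;  ψ=arccos(-0.0239)=1.5947;  θ3=γ+ψ≈0.5237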